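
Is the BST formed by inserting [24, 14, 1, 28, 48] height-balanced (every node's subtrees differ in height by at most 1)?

Tree (level-order array): [24, 14, 28, 1, None, None, 48]
Definition: a tree is height-balanced if, at every node, |h(left) - h(right)| <= 1 (empty subtree has height -1).
Bottom-up per-node check:
  node 1: h_left=-1, h_right=-1, diff=0 [OK], height=0
  node 14: h_left=0, h_right=-1, diff=1 [OK], height=1
  node 48: h_left=-1, h_right=-1, diff=0 [OK], height=0
  node 28: h_left=-1, h_right=0, diff=1 [OK], height=1
  node 24: h_left=1, h_right=1, diff=0 [OK], height=2
All nodes satisfy the balance condition.
Result: Balanced


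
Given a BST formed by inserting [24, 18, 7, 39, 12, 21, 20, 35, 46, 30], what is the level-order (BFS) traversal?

Tree insertion order: [24, 18, 7, 39, 12, 21, 20, 35, 46, 30]
Tree (level-order array): [24, 18, 39, 7, 21, 35, 46, None, 12, 20, None, 30]
BFS from the root, enqueuing left then right child of each popped node:
  queue [24] -> pop 24, enqueue [18, 39], visited so far: [24]
  queue [18, 39] -> pop 18, enqueue [7, 21], visited so far: [24, 18]
  queue [39, 7, 21] -> pop 39, enqueue [35, 46], visited so far: [24, 18, 39]
  queue [7, 21, 35, 46] -> pop 7, enqueue [12], visited so far: [24, 18, 39, 7]
  queue [21, 35, 46, 12] -> pop 21, enqueue [20], visited so far: [24, 18, 39, 7, 21]
  queue [35, 46, 12, 20] -> pop 35, enqueue [30], visited so far: [24, 18, 39, 7, 21, 35]
  queue [46, 12, 20, 30] -> pop 46, enqueue [none], visited so far: [24, 18, 39, 7, 21, 35, 46]
  queue [12, 20, 30] -> pop 12, enqueue [none], visited so far: [24, 18, 39, 7, 21, 35, 46, 12]
  queue [20, 30] -> pop 20, enqueue [none], visited so far: [24, 18, 39, 7, 21, 35, 46, 12, 20]
  queue [30] -> pop 30, enqueue [none], visited so far: [24, 18, 39, 7, 21, 35, 46, 12, 20, 30]
Result: [24, 18, 39, 7, 21, 35, 46, 12, 20, 30]


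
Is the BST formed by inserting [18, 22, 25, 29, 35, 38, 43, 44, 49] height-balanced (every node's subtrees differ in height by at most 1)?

Tree (level-order array): [18, None, 22, None, 25, None, 29, None, 35, None, 38, None, 43, None, 44, None, 49]
Definition: a tree is height-balanced if, at every node, |h(left) - h(right)| <= 1 (empty subtree has height -1).
Bottom-up per-node check:
  node 49: h_left=-1, h_right=-1, diff=0 [OK], height=0
  node 44: h_left=-1, h_right=0, diff=1 [OK], height=1
  node 43: h_left=-1, h_right=1, diff=2 [FAIL (|-1-1|=2 > 1)], height=2
  node 38: h_left=-1, h_right=2, diff=3 [FAIL (|-1-2|=3 > 1)], height=3
  node 35: h_left=-1, h_right=3, diff=4 [FAIL (|-1-3|=4 > 1)], height=4
  node 29: h_left=-1, h_right=4, diff=5 [FAIL (|-1-4|=5 > 1)], height=5
  node 25: h_left=-1, h_right=5, diff=6 [FAIL (|-1-5|=6 > 1)], height=6
  node 22: h_left=-1, h_right=6, diff=7 [FAIL (|-1-6|=7 > 1)], height=7
  node 18: h_left=-1, h_right=7, diff=8 [FAIL (|-1-7|=8 > 1)], height=8
Node 43 violates the condition: |-1 - 1| = 2 > 1.
Result: Not balanced


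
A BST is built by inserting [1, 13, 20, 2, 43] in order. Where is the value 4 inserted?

Starting tree (level order): [1, None, 13, 2, 20, None, None, None, 43]
Insertion path: 1 -> 13 -> 2
Result: insert 4 as right child of 2
Final tree (level order): [1, None, 13, 2, 20, None, 4, None, 43]


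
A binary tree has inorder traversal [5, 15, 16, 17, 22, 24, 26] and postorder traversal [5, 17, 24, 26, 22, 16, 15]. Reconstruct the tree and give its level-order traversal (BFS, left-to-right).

Inorder:   [5, 15, 16, 17, 22, 24, 26]
Postorder: [5, 17, 24, 26, 22, 16, 15]
Algorithm: postorder visits root last, so walk postorder right-to-left;
each value is the root of the current inorder slice — split it at that
value, recurse on the right subtree first, then the left.
Recursive splits:
  root=15; inorder splits into left=[5], right=[16, 17, 22, 24, 26]
  root=16; inorder splits into left=[], right=[17, 22, 24, 26]
  root=22; inorder splits into left=[17], right=[24, 26]
  root=26; inorder splits into left=[24], right=[]
  root=24; inorder splits into left=[], right=[]
  root=17; inorder splits into left=[], right=[]
  root=5; inorder splits into left=[], right=[]
Reconstructed level-order: [15, 5, 16, 22, 17, 26, 24]


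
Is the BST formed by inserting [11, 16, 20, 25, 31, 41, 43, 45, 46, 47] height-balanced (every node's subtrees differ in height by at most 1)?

Tree (level-order array): [11, None, 16, None, 20, None, 25, None, 31, None, 41, None, 43, None, 45, None, 46, None, 47]
Definition: a tree is height-balanced if, at every node, |h(left) - h(right)| <= 1 (empty subtree has height -1).
Bottom-up per-node check:
  node 47: h_left=-1, h_right=-1, diff=0 [OK], height=0
  node 46: h_left=-1, h_right=0, diff=1 [OK], height=1
  node 45: h_left=-1, h_right=1, diff=2 [FAIL (|-1-1|=2 > 1)], height=2
  node 43: h_left=-1, h_right=2, diff=3 [FAIL (|-1-2|=3 > 1)], height=3
  node 41: h_left=-1, h_right=3, diff=4 [FAIL (|-1-3|=4 > 1)], height=4
  node 31: h_left=-1, h_right=4, diff=5 [FAIL (|-1-4|=5 > 1)], height=5
  node 25: h_left=-1, h_right=5, diff=6 [FAIL (|-1-5|=6 > 1)], height=6
  node 20: h_left=-1, h_right=6, diff=7 [FAIL (|-1-6|=7 > 1)], height=7
  node 16: h_left=-1, h_right=7, diff=8 [FAIL (|-1-7|=8 > 1)], height=8
  node 11: h_left=-1, h_right=8, diff=9 [FAIL (|-1-8|=9 > 1)], height=9
Node 45 violates the condition: |-1 - 1| = 2 > 1.
Result: Not balanced


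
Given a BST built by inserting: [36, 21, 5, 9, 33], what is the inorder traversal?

Tree insertion order: [36, 21, 5, 9, 33]
Tree (level-order array): [36, 21, None, 5, 33, None, 9]
Inorder traversal: [5, 9, 21, 33, 36]


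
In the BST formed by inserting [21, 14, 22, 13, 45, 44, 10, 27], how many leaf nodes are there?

Tree built from: [21, 14, 22, 13, 45, 44, 10, 27]
Tree (level-order array): [21, 14, 22, 13, None, None, 45, 10, None, 44, None, None, None, 27]
Rule: A leaf has 0 children.
Per-node child counts:
  node 21: 2 child(ren)
  node 14: 1 child(ren)
  node 13: 1 child(ren)
  node 10: 0 child(ren)
  node 22: 1 child(ren)
  node 45: 1 child(ren)
  node 44: 1 child(ren)
  node 27: 0 child(ren)
Matching nodes: [10, 27]
Count of leaf nodes: 2


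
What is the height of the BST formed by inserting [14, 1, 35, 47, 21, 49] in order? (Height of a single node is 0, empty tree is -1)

Insertion order: [14, 1, 35, 47, 21, 49]
Tree (level-order array): [14, 1, 35, None, None, 21, 47, None, None, None, 49]
Compute height bottom-up (empty subtree = -1):
  height(1) = 1 + max(-1, -1) = 0
  height(21) = 1 + max(-1, -1) = 0
  height(49) = 1 + max(-1, -1) = 0
  height(47) = 1 + max(-1, 0) = 1
  height(35) = 1 + max(0, 1) = 2
  height(14) = 1 + max(0, 2) = 3
Height = 3


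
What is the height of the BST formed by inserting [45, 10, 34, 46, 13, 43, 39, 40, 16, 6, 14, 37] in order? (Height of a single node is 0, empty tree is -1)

Insertion order: [45, 10, 34, 46, 13, 43, 39, 40, 16, 6, 14, 37]
Tree (level-order array): [45, 10, 46, 6, 34, None, None, None, None, 13, 43, None, 16, 39, None, 14, None, 37, 40]
Compute height bottom-up (empty subtree = -1):
  height(6) = 1 + max(-1, -1) = 0
  height(14) = 1 + max(-1, -1) = 0
  height(16) = 1 + max(0, -1) = 1
  height(13) = 1 + max(-1, 1) = 2
  height(37) = 1 + max(-1, -1) = 0
  height(40) = 1 + max(-1, -1) = 0
  height(39) = 1 + max(0, 0) = 1
  height(43) = 1 + max(1, -1) = 2
  height(34) = 1 + max(2, 2) = 3
  height(10) = 1 + max(0, 3) = 4
  height(46) = 1 + max(-1, -1) = 0
  height(45) = 1 + max(4, 0) = 5
Height = 5


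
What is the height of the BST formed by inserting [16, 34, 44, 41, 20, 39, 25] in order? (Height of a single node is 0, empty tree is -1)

Insertion order: [16, 34, 44, 41, 20, 39, 25]
Tree (level-order array): [16, None, 34, 20, 44, None, 25, 41, None, None, None, 39]
Compute height bottom-up (empty subtree = -1):
  height(25) = 1 + max(-1, -1) = 0
  height(20) = 1 + max(-1, 0) = 1
  height(39) = 1 + max(-1, -1) = 0
  height(41) = 1 + max(0, -1) = 1
  height(44) = 1 + max(1, -1) = 2
  height(34) = 1 + max(1, 2) = 3
  height(16) = 1 + max(-1, 3) = 4
Height = 4


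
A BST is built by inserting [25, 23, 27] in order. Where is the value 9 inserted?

Starting tree (level order): [25, 23, 27]
Insertion path: 25 -> 23
Result: insert 9 as left child of 23
Final tree (level order): [25, 23, 27, 9]


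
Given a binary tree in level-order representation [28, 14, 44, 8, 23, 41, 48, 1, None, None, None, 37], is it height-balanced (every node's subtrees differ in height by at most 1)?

Tree (level-order array): [28, 14, 44, 8, 23, 41, 48, 1, None, None, None, 37]
Definition: a tree is height-balanced if, at every node, |h(left) - h(right)| <= 1 (empty subtree has height -1).
Bottom-up per-node check:
  node 1: h_left=-1, h_right=-1, diff=0 [OK], height=0
  node 8: h_left=0, h_right=-1, diff=1 [OK], height=1
  node 23: h_left=-1, h_right=-1, diff=0 [OK], height=0
  node 14: h_left=1, h_right=0, diff=1 [OK], height=2
  node 37: h_left=-1, h_right=-1, diff=0 [OK], height=0
  node 41: h_left=0, h_right=-1, diff=1 [OK], height=1
  node 48: h_left=-1, h_right=-1, diff=0 [OK], height=0
  node 44: h_left=1, h_right=0, diff=1 [OK], height=2
  node 28: h_left=2, h_right=2, diff=0 [OK], height=3
All nodes satisfy the balance condition.
Result: Balanced


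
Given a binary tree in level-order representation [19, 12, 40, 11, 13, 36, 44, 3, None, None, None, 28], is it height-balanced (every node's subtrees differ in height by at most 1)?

Tree (level-order array): [19, 12, 40, 11, 13, 36, 44, 3, None, None, None, 28]
Definition: a tree is height-balanced if, at every node, |h(left) - h(right)| <= 1 (empty subtree has height -1).
Bottom-up per-node check:
  node 3: h_left=-1, h_right=-1, diff=0 [OK], height=0
  node 11: h_left=0, h_right=-1, diff=1 [OK], height=1
  node 13: h_left=-1, h_right=-1, diff=0 [OK], height=0
  node 12: h_left=1, h_right=0, diff=1 [OK], height=2
  node 28: h_left=-1, h_right=-1, diff=0 [OK], height=0
  node 36: h_left=0, h_right=-1, diff=1 [OK], height=1
  node 44: h_left=-1, h_right=-1, diff=0 [OK], height=0
  node 40: h_left=1, h_right=0, diff=1 [OK], height=2
  node 19: h_left=2, h_right=2, diff=0 [OK], height=3
All nodes satisfy the balance condition.
Result: Balanced


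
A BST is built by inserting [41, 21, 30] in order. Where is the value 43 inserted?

Starting tree (level order): [41, 21, None, None, 30]
Insertion path: 41
Result: insert 43 as right child of 41
Final tree (level order): [41, 21, 43, None, 30]


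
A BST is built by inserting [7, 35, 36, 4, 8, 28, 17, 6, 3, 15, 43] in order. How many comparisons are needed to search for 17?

Search path for 17: 7 -> 35 -> 8 -> 28 -> 17
Found: True
Comparisons: 5


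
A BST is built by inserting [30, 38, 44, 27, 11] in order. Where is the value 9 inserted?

Starting tree (level order): [30, 27, 38, 11, None, None, 44]
Insertion path: 30 -> 27 -> 11
Result: insert 9 as left child of 11
Final tree (level order): [30, 27, 38, 11, None, None, 44, 9]


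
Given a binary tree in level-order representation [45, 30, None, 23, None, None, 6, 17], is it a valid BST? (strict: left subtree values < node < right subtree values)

Level-order array: [45, 30, None, 23, None, None, 6, 17]
Validate using subtree bounds (lo, hi): at each node, require lo < value < hi,
then recurse left with hi=value and right with lo=value.
Preorder trace (stopping at first violation):
  at node 45 with bounds (-inf, +inf): OK
  at node 30 with bounds (-inf, 45): OK
  at node 23 with bounds (-inf, 30): OK
  at node 6 with bounds (23, 30): VIOLATION
Node 6 violates its bound: not (23 < 6 < 30).
Result: Not a valid BST


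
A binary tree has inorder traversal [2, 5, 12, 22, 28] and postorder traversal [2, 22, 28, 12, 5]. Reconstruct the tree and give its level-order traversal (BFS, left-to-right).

Inorder:   [2, 5, 12, 22, 28]
Postorder: [2, 22, 28, 12, 5]
Algorithm: postorder visits root last, so walk postorder right-to-left;
each value is the root of the current inorder slice — split it at that
value, recurse on the right subtree first, then the left.
Recursive splits:
  root=5; inorder splits into left=[2], right=[12, 22, 28]
  root=12; inorder splits into left=[], right=[22, 28]
  root=28; inorder splits into left=[22], right=[]
  root=22; inorder splits into left=[], right=[]
  root=2; inorder splits into left=[], right=[]
Reconstructed level-order: [5, 2, 12, 28, 22]


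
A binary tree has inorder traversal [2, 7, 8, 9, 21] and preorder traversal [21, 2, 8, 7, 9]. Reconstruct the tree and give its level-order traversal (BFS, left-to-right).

Inorder:  [2, 7, 8, 9, 21]
Preorder: [21, 2, 8, 7, 9]
Algorithm: preorder visits root first, so consume preorder in order;
for each root, split the current inorder slice at that value into
left-subtree inorder and right-subtree inorder, then recurse.
Recursive splits:
  root=21; inorder splits into left=[2, 7, 8, 9], right=[]
  root=2; inorder splits into left=[], right=[7, 8, 9]
  root=8; inorder splits into left=[7], right=[9]
  root=7; inorder splits into left=[], right=[]
  root=9; inorder splits into left=[], right=[]
Reconstructed level-order: [21, 2, 8, 7, 9]


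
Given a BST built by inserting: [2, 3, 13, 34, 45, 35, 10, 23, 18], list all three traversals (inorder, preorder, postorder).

Tree insertion order: [2, 3, 13, 34, 45, 35, 10, 23, 18]
Tree (level-order array): [2, None, 3, None, 13, 10, 34, None, None, 23, 45, 18, None, 35]
Inorder (L, root, R): [2, 3, 10, 13, 18, 23, 34, 35, 45]
Preorder (root, L, R): [2, 3, 13, 10, 34, 23, 18, 45, 35]
Postorder (L, R, root): [10, 18, 23, 35, 45, 34, 13, 3, 2]


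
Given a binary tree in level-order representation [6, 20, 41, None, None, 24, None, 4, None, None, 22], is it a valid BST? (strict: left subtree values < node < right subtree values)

Level-order array: [6, 20, 41, None, None, 24, None, 4, None, None, 22]
Validate using subtree bounds (lo, hi): at each node, require lo < value < hi,
then recurse left with hi=value and right with lo=value.
Preorder trace (stopping at first violation):
  at node 6 with bounds (-inf, +inf): OK
  at node 20 with bounds (-inf, 6): VIOLATION
Node 20 violates its bound: not (-inf < 20 < 6).
Result: Not a valid BST


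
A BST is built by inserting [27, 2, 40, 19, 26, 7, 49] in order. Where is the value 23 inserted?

Starting tree (level order): [27, 2, 40, None, 19, None, 49, 7, 26]
Insertion path: 27 -> 2 -> 19 -> 26
Result: insert 23 as left child of 26
Final tree (level order): [27, 2, 40, None, 19, None, 49, 7, 26, None, None, None, None, 23]


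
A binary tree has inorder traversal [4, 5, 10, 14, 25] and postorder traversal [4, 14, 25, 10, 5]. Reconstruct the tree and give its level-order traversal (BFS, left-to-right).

Inorder:   [4, 5, 10, 14, 25]
Postorder: [4, 14, 25, 10, 5]
Algorithm: postorder visits root last, so walk postorder right-to-left;
each value is the root of the current inorder slice — split it at that
value, recurse on the right subtree first, then the left.
Recursive splits:
  root=5; inorder splits into left=[4], right=[10, 14, 25]
  root=10; inorder splits into left=[], right=[14, 25]
  root=25; inorder splits into left=[14], right=[]
  root=14; inorder splits into left=[], right=[]
  root=4; inorder splits into left=[], right=[]
Reconstructed level-order: [5, 4, 10, 25, 14]


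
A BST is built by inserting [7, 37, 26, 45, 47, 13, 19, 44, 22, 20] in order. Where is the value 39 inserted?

Starting tree (level order): [7, None, 37, 26, 45, 13, None, 44, 47, None, 19, None, None, None, None, None, 22, 20]
Insertion path: 7 -> 37 -> 45 -> 44
Result: insert 39 as left child of 44
Final tree (level order): [7, None, 37, 26, 45, 13, None, 44, 47, None, 19, 39, None, None, None, None, 22, None, None, 20]


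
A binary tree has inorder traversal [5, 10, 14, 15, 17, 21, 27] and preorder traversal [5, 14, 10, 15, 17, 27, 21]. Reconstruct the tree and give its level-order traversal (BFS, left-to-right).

Inorder:  [5, 10, 14, 15, 17, 21, 27]
Preorder: [5, 14, 10, 15, 17, 27, 21]
Algorithm: preorder visits root first, so consume preorder in order;
for each root, split the current inorder slice at that value into
left-subtree inorder and right-subtree inorder, then recurse.
Recursive splits:
  root=5; inorder splits into left=[], right=[10, 14, 15, 17, 21, 27]
  root=14; inorder splits into left=[10], right=[15, 17, 21, 27]
  root=10; inorder splits into left=[], right=[]
  root=15; inorder splits into left=[], right=[17, 21, 27]
  root=17; inorder splits into left=[], right=[21, 27]
  root=27; inorder splits into left=[21], right=[]
  root=21; inorder splits into left=[], right=[]
Reconstructed level-order: [5, 14, 10, 15, 17, 27, 21]


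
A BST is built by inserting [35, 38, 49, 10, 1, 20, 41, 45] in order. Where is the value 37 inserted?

Starting tree (level order): [35, 10, 38, 1, 20, None, 49, None, None, None, None, 41, None, None, 45]
Insertion path: 35 -> 38
Result: insert 37 as left child of 38
Final tree (level order): [35, 10, 38, 1, 20, 37, 49, None, None, None, None, None, None, 41, None, None, 45]


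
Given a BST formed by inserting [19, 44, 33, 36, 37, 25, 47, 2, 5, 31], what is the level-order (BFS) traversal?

Tree insertion order: [19, 44, 33, 36, 37, 25, 47, 2, 5, 31]
Tree (level-order array): [19, 2, 44, None, 5, 33, 47, None, None, 25, 36, None, None, None, 31, None, 37]
BFS from the root, enqueuing left then right child of each popped node:
  queue [19] -> pop 19, enqueue [2, 44], visited so far: [19]
  queue [2, 44] -> pop 2, enqueue [5], visited so far: [19, 2]
  queue [44, 5] -> pop 44, enqueue [33, 47], visited so far: [19, 2, 44]
  queue [5, 33, 47] -> pop 5, enqueue [none], visited so far: [19, 2, 44, 5]
  queue [33, 47] -> pop 33, enqueue [25, 36], visited so far: [19, 2, 44, 5, 33]
  queue [47, 25, 36] -> pop 47, enqueue [none], visited so far: [19, 2, 44, 5, 33, 47]
  queue [25, 36] -> pop 25, enqueue [31], visited so far: [19, 2, 44, 5, 33, 47, 25]
  queue [36, 31] -> pop 36, enqueue [37], visited so far: [19, 2, 44, 5, 33, 47, 25, 36]
  queue [31, 37] -> pop 31, enqueue [none], visited so far: [19, 2, 44, 5, 33, 47, 25, 36, 31]
  queue [37] -> pop 37, enqueue [none], visited so far: [19, 2, 44, 5, 33, 47, 25, 36, 31, 37]
Result: [19, 2, 44, 5, 33, 47, 25, 36, 31, 37]


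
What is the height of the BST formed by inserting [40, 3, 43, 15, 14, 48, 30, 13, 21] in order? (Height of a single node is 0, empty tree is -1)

Insertion order: [40, 3, 43, 15, 14, 48, 30, 13, 21]
Tree (level-order array): [40, 3, 43, None, 15, None, 48, 14, 30, None, None, 13, None, 21]
Compute height bottom-up (empty subtree = -1):
  height(13) = 1 + max(-1, -1) = 0
  height(14) = 1 + max(0, -1) = 1
  height(21) = 1 + max(-1, -1) = 0
  height(30) = 1 + max(0, -1) = 1
  height(15) = 1 + max(1, 1) = 2
  height(3) = 1 + max(-1, 2) = 3
  height(48) = 1 + max(-1, -1) = 0
  height(43) = 1 + max(-1, 0) = 1
  height(40) = 1 + max(3, 1) = 4
Height = 4


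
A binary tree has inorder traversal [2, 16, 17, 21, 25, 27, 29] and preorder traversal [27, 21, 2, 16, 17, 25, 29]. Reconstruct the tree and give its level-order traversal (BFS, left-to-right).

Inorder:  [2, 16, 17, 21, 25, 27, 29]
Preorder: [27, 21, 2, 16, 17, 25, 29]
Algorithm: preorder visits root first, so consume preorder in order;
for each root, split the current inorder slice at that value into
left-subtree inorder and right-subtree inorder, then recurse.
Recursive splits:
  root=27; inorder splits into left=[2, 16, 17, 21, 25], right=[29]
  root=21; inorder splits into left=[2, 16, 17], right=[25]
  root=2; inorder splits into left=[], right=[16, 17]
  root=16; inorder splits into left=[], right=[17]
  root=17; inorder splits into left=[], right=[]
  root=25; inorder splits into left=[], right=[]
  root=29; inorder splits into left=[], right=[]
Reconstructed level-order: [27, 21, 29, 2, 25, 16, 17]


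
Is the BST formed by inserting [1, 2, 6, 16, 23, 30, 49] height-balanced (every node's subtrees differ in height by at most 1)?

Tree (level-order array): [1, None, 2, None, 6, None, 16, None, 23, None, 30, None, 49]
Definition: a tree is height-balanced if, at every node, |h(left) - h(right)| <= 1 (empty subtree has height -1).
Bottom-up per-node check:
  node 49: h_left=-1, h_right=-1, diff=0 [OK], height=0
  node 30: h_left=-1, h_right=0, diff=1 [OK], height=1
  node 23: h_left=-1, h_right=1, diff=2 [FAIL (|-1-1|=2 > 1)], height=2
  node 16: h_left=-1, h_right=2, diff=3 [FAIL (|-1-2|=3 > 1)], height=3
  node 6: h_left=-1, h_right=3, diff=4 [FAIL (|-1-3|=4 > 1)], height=4
  node 2: h_left=-1, h_right=4, diff=5 [FAIL (|-1-4|=5 > 1)], height=5
  node 1: h_left=-1, h_right=5, diff=6 [FAIL (|-1-5|=6 > 1)], height=6
Node 23 violates the condition: |-1 - 1| = 2 > 1.
Result: Not balanced


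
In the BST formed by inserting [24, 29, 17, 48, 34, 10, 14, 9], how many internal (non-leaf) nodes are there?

Tree built from: [24, 29, 17, 48, 34, 10, 14, 9]
Tree (level-order array): [24, 17, 29, 10, None, None, 48, 9, 14, 34]
Rule: An internal node has at least one child.
Per-node child counts:
  node 24: 2 child(ren)
  node 17: 1 child(ren)
  node 10: 2 child(ren)
  node 9: 0 child(ren)
  node 14: 0 child(ren)
  node 29: 1 child(ren)
  node 48: 1 child(ren)
  node 34: 0 child(ren)
Matching nodes: [24, 17, 10, 29, 48]
Count of internal (non-leaf) nodes: 5


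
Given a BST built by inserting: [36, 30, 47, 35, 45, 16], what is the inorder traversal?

Tree insertion order: [36, 30, 47, 35, 45, 16]
Tree (level-order array): [36, 30, 47, 16, 35, 45]
Inorder traversal: [16, 30, 35, 36, 45, 47]


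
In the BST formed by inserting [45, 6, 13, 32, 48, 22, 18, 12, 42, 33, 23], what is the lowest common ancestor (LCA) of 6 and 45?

Tree insertion order: [45, 6, 13, 32, 48, 22, 18, 12, 42, 33, 23]
Tree (level-order array): [45, 6, 48, None, 13, None, None, 12, 32, None, None, 22, 42, 18, 23, 33]
In a BST, the LCA of p=6, q=45 is the first node v on the
root-to-leaf path with p <= v <= q (go left if both < v, right if both > v).
Walk from root:
  at 45: 6 <= 45 <= 45, this is the LCA
LCA = 45


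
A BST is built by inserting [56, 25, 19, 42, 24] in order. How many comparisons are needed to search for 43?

Search path for 43: 56 -> 25 -> 42
Found: False
Comparisons: 3


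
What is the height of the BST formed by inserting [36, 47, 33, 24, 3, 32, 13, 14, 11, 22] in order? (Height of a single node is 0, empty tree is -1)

Insertion order: [36, 47, 33, 24, 3, 32, 13, 14, 11, 22]
Tree (level-order array): [36, 33, 47, 24, None, None, None, 3, 32, None, 13, None, None, 11, 14, None, None, None, 22]
Compute height bottom-up (empty subtree = -1):
  height(11) = 1 + max(-1, -1) = 0
  height(22) = 1 + max(-1, -1) = 0
  height(14) = 1 + max(-1, 0) = 1
  height(13) = 1 + max(0, 1) = 2
  height(3) = 1 + max(-1, 2) = 3
  height(32) = 1 + max(-1, -1) = 0
  height(24) = 1 + max(3, 0) = 4
  height(33) = 1 + max(4, -1) = 5
  height(47) = 1 + max(-1, -1) = 0
  height(36) = 1 + max(5, 0) = 6
Height = 6


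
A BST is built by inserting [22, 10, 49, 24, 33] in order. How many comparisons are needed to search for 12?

Search path for 12: 22 -> 10
Found: False
Comparisons: 2


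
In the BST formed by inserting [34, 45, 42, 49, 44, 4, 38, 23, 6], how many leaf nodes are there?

Tree built from: [34, 45, 42, 49, 44, 4, 38, 23, 6]
Tree (level-order array): [34, 4, 45, None, 23, 42, 49, 6, None, 38, 44]
Rule: A leaf has 0 children.
Per-node child counts:
  node 34: 2 child(ren)
  node 4: 1 child(ren)
  node 23: 1 child(ren)
  node 6: 0 child(ren)
  node 45: 2 child(ren)
  node 42: 2 child(ren)
  node 38: 0 child(ren)
  node 44: 0 child(ren)
  node 49: 0 child(ren)
Matching nodes: [6, 38, 44, 49]
Count of leaf nodes: 4


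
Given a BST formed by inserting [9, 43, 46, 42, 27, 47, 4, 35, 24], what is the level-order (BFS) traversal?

Tree insertion order: [9, 43, 46, 42, 27, 47, 4, 35, 24]
Tree (level-order array): [9, 4, 43, None, None, 42, 46, 27, None, None, 47, 24, 35]
BFS from the root, enqueuing left then right child of each popped node:
  queue [9] -> pop 9, enqueue [4, 43], visited so far: [9]
  queue [4, 43] -> pop 4, enqueue [none], visited so far: [9, 4]
  queue [43] -> pop 43, enqueue [42, 46], visited so far: [9, 4, 43]
  queue [42, 46] -> pop 42, enqueue [27], visited so far: [9, 4, 43, 42]
  queue [46, 27] -> pop 46, enqueue [47], visited so far: [9, 4, 43, 42, 46]
  queue [27, 47] -> pop 27, enqueue [24, 35], visited so far: [9, 4, 43, 42, 46, 27]
  queue [47, 24, 35] -> pop 47, enqueue [none], visited so far: [9, 4, 43, 42, 46, 27, 47]
  queue [24, 35] -> pop 24, enqueue [none], visited so far: [9, 4, 43, 42, 46, 27, 47, 24]
  queue [35] -> pop 35, enqueue [none], visited so far: [9, 4, 43, 42, 46, 27, 47, 24, 35]
Result: [9, 4, 43, 42, 46, 27, 47, 24, 35]


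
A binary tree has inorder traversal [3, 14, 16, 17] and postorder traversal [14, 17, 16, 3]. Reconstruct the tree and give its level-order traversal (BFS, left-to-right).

Inorder:   [3, 14, 16, 17]
Postorder: [14, 17, 16, 3]
Algorithm: postorder visits root last, so walk postorder right-to-left;
each value is the root of the current inorder slice — split it at that
value, recurse on the right subtree first, then the left.
Recursive splits:
  root=3; inorder splits into left=[], right=[14, 16, 17]
  root=16; inorder splits into left=[14], right=[17]
  root=17; inorder splits into left=[], right=[]
  root=14; inorder splits into left=[], right=[]
Reconstructed level-order: [3, 16, 14, 17]


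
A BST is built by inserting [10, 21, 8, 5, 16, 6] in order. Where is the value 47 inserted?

Starting tree (level order): [10, 8, 21, 5, None, 16, None, None, 6]
Insertion path: 10 -> 21
Result: insert 47 as right child of 21
Final tree (level order): [10, 8, 21, 5, None, 16, 47, None, 6]


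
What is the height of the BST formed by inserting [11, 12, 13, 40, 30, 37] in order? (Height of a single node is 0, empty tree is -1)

Insertion order: [11, 12, 13, 40, 30, 37]
Tree (level-order array): [11, None, 12, None, 13, None, 40, 30, None, None, 37]
Compute height bottom-up (empty subtree = -1):
  height(37) = 1 + max(-1, -1) = 0
  height(30) = 1 + max(-1, 0) = 1
  height(40) = 1 + max(1, -1) = 2
  height(13) = 1 + max(-1, 2) = 3
  height(12) = 1 + max(-1, 3) = 4
  height(11) = 1 + max(-1, 4) = 5
Height = 5


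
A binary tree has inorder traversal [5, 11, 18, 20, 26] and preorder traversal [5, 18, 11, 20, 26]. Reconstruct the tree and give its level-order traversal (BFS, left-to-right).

Inorder:  [5, 11, 18, 20, 26]
Preorder: [5, 18, 11, 20, 26]
Algorithm: preorder visits root first, so consume preorder in order;
for each root, split the current inorder slice at that value into
left-subtree inorder and right-subtree inorder, then recurse.
Recursive splits:
  root=5; inorder splits into left=[], right=[11, 18, 20, 26]
  root=18; inorder splits into left=[11], right=[20, 26]
  root=11; inorder splits into left=[], right=[]
  root=20; inorder splits into left=[], right=[26]
  root=26; inorder splits into left=[], right=[]
Reconstructed level-order: [5, 18, 11, 20, 26]


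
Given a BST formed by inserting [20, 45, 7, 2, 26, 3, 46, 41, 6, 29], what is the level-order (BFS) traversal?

Tree insertion order: [20, 45, 7, 2, 26, 3, 46, 41, 6, 29]
Tree (level-order array): [20, 7, 45, 2, None, 26, 46, None, 3, None, 41, None, None, None, 6, 29]
BFS from the root, enqueuing left then right child of each popped node:
  queue [20] -> pop 20, enqueue [7, 45], visited so far: [20]
  queue [7, 45] -> pop 7, enqueue [2], visited so far: [20, 7]
  queue [45, 2] -> pop 45, enqueue [26, 46], visited so far: [20, 7, 45]
  queue [2, 26, 46] -> pop 2, enqueue [3], visited so far: [20, 7, 45, 2]
  queue [26, 46, 3] -> pop 26, enqueue [41], visited so far: [20, 7, 45, 2, 26]
  queue [46, 3, 41] -> pop 46, enqueue [none], visited so far: [20, 7, 45, 2, 26, 46]
  queue [3, 41] -> pop 3, enqueue [6], visited so far: [20, 7, 45, 2, 26, 46, 3]
  queue [41, 6] -> pop 41, enqueue [29], visited so far: [20, 7, 45, 2, 26, 46, 3, 41]
  queue [6, 29] -> pop 6, enqueue [none], visited so far: [20, 7, 45, 2, 26, 46, 3, 41, 6]
  queue [29] -> pop 29, enqueue [none], visited so far: [20, 7, 45, 2, 26, 46, 3, 41, 6, 29]
Result: [20, 7, 45, 2, 26, 46, 3, 41, 6, 29]


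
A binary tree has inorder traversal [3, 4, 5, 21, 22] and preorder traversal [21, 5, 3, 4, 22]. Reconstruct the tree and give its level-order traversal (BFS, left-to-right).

Inorder:  [3, 4, 5, 21, 22]
Preorder: [21, 5, 3, 4, 22]
Algorithm: preorder visits root first, so consume preorder in order;
for each root, split the current inorder slice at that value into
left-subtree inorder and right-subtree inorder, then recurse.
Recursive splits:
  root=21; inorder splits into left=[3, 4, 5], right=[22]
  root=5; inorder splits into left=[3, 4], right=[]
  root=3; inorder splits into left=[], right=[4]
  root=4; inorder splits into left=[], right=[]
  root=22; inorder splits into left=[], right=[]
Reconstructed level-order: [21, 5, 22, 3, 4]


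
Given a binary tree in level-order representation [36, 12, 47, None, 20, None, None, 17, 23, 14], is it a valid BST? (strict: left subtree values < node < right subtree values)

Level-order array: [36, 12, 47, None, 20, None, None, 17, 23, 14]
Validate using subtree bounds (lo, hi): at each node, require lo < value < hi,
then recurse left with hi=value and right with lo=value.
Preorder trace (stopping at first violation):
  at node 36 with bounds (-inf, +inf): OK
  at node 12 with bounds (-inf, 36): OK
  at node 20 with bounds (12, 36): OK
  at node 17 with bounds (12, 20): OK
  at node 14 with bounds (12, 17): OK
  at node 23 with bounds (20, 36): OK
  at node 47 with bounds (36, +inf): OK
No violation found at any node.
Result: Valid BST


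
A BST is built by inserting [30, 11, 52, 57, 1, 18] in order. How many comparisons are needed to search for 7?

Search path for 7: 30 -> 11 -> 1
Found: False
Comparisons: 3


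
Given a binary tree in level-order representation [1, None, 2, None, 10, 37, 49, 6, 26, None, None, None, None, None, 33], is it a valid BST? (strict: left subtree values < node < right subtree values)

Level-order array: [1, None, 2, None, 10, 37, 49, 6, 26, None, None, None, None, None, 33]
Validate using subtree bounds (lo, hi): at each node, require lo < value < hi,
then recurse left with hi=value and right with lo=value.
Preorder trace (stopping at first violation):
  at node 1 with bounds (-inf, +inf): OK
  at node 2 with bounds (1, +inf): OK
  at node 10 with bounds (2, +inf): OK
  at node 37 with bounds (2, 10): VIOLATION
Node 37 violates its bound: not (2 < 37 < 10).
Result: Not a valid BST


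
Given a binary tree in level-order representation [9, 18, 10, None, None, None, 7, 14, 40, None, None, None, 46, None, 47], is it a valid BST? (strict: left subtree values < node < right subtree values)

Level-order array: [9, 18, 10, None, None, None, 7, 14, 40, None, None, None, 46, None, 47]
Validate using subtree bounds (lo, hi): at each node, require lo < value < hi,
then recurse left with hi=value and right with lo=value.
Preorder trace (stopping at first violation):
  at node 9 with bounds (-inf, +inf): OK
  at node 18 with bounds (-inf, 9): VIOLATION
Node 18 violates its bound: not (-inf < 18 < 9).
Result: Not a valid BST


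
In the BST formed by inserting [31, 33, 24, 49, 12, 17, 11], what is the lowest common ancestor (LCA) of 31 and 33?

Tree insertion order: [31, 33, 24, 49, 12, 17, 11]
Tree (level-order array): [31, 24, 33, 12, None, None, 49, 11, 17]
In a BST, the LCA of p=31, q=33 is the first node v on the
root-to-leaf path with p <= v <= q (go left if both < v, right if both > v).
Walk from root:
  at 31: 31 <= 31 <= 33, this is the LCA
LCA = 31


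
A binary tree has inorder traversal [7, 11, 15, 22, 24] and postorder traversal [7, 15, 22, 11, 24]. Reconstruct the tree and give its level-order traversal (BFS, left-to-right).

Inorder:   [7, 11, 15, 22, 24]
Postorder: [7, 15, 22, 11, 24]
Algorithm: postorder visits root last, so walk postorder right-to-left;
each value is the root of the current inorder slice — split it at that
value, recurse on the right subtree first, then the left.
Recursive splits:
  root=24; inorder splits into left=[7, 11, 15, 22], right=[]
  root=11; inorder splits into left=[7], right=[15, 22]
  root=22; inorder splits into left=[15], right=[]
  root=15; inorder splits into left=[], right=[]
  root=7; inorder splits into left=[], right=[]
Reconstructed level-order: [24, 11, 7, 22, 15]


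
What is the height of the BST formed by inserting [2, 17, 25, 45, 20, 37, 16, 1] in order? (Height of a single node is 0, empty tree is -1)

Insertion order: [2, 17, 25, 45, 20, 37, 16, 1]
Tree (level-order array): [2, 1, 17, None, None, 16, 25, None, None, 20, 45, None, None, 37]
Compute height bottom-up (empty subtree = -1):
  height(1) = 1 + max(-1, -1) = 0
  height(16) = 1 + max(-1, -1) = 0
  height(20) = 1 + max(-1, -1) = 0
  height(37) = 1 + max(-1, -1) = 0
  height(45) = 1 + max(0, -1) = 1
  height(25) = 1 + max(0, 1) = 2
  height(17) = 1 + max(0, 2) = 3
  height(2) = 1 + max(0, 3) = 4
Height = 4


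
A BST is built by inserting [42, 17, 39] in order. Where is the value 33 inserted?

Starting tree (level order): [42, 17, None, None, 39]
Insertion path: 42 -> 17 -> 39
Result: insert 33 as left child of 39
Final tree (level order): [42, 17, None, None, 39, 33]


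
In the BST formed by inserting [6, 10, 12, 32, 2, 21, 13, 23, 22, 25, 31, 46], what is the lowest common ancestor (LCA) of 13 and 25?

Tree insertion order: [6, 10, 12, 32, 2, 21, 13, 23, 22, 25, 31, 46]
Tree (level-order array): [6, 2, 10, None, None, None, 12, None, 32, 21, 46, 13, 23, None, None, None, None, 22, 25, None, None, None, 31]
In a BST, the LCA of p=13, q=25 is the first node v on the
root-to-leaf path with p <= v <= q (go left if both < v, right if both > v).
Walk from root:
  at 6: both 13 and 25 > 6, go right
  at 10: both 13 and 25 > 10, go right
  at 12: both 13 and 25 > 12, go right
  at 32: both 13 and 25 < 32, go left
  at 21: 13 <= 21 <= 25, this is the LCA
LCA = 21


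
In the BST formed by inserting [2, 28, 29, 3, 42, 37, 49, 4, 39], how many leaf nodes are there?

Tree built from: [2, 28, 29, 3, 42, 37, 49, 4, 39]
Tree (level-order array): [2, None, 28, 3, 29, None, 4, None, 42, None, None, 37, 49, None, 39]
Rule: A leaf has 0 children.
Per-node child counts:
  node 2: 1 child(ren)
  node 28: 2 child(ren)
  node 3: 1 child(ren)
  node 4: 0 child(ren)
  node 29: 1 child(ren)
  node 42: 2 child(ren)
  node 37: 1 child(ren)
  node 39: 0 child(ren)
  node 49: 0 child(ren)
Matching nodes: [4, 39, 49]
Count of leaf nodes: 3


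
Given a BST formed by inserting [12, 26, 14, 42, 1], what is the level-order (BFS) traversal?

Tree insertion order: [12, 26, 14, 42, 1]
Tree (level-order array): [12, 1, 26, None, None, 14, 42]
BFS from the root, enqueuing left then right child of each popped node:
  queue [12] -> pop 12, enqueue [1, 26], visited so far: [12]
  queue [1, 26] -> pop 1, enqueue [none], visited so far: [12, 1]
  queue [26] -> pop 26, enqueue [14, 42], visited so far: [12, 1, 26]
  queue [14, 42] -> pop 14, enqueue [none], visited so far: [12, 1, 26, 14]
  queue [42] -> pop 42, enqueue [none], visited so far: [12, 1, 26, 14, 42]
Result: [12, 1, 26, 14, 42]


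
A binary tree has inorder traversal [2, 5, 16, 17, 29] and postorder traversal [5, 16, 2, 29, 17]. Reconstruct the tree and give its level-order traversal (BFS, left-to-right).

Inorder:   [2, 5, 16, 17, 29]
Postorder: [5, 16, 2, 29, 17]
Algorithm: postorder visits root last, so walk postorder right-to-left;
each value is the root of the current inorder slice — split it at that
value, recurse on the right subtree first, then the left.
Recursive splits:
  root=17; inorder splits into left=[2, 5, 16], right=[29]
  root=29; inorder splits into left=[], right=[]
  root=2; inorder splits into left=[], right=[5, 16]
  root=16; inorder splits into left=[5], right=[]
  root=5; inorder splits into left=[], right=[]
Reconstructed level-order: [17, 2, 29, 16, 5]


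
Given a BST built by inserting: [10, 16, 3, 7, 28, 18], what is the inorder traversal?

Tree insertion order: [10, 16, 3, 7, 28, 18]
Tree (level-order array): [10, 3, 16, None, 7, None, 28, None, None, 18]
Inorder traversal: [3, 7, 10, 16, 18, 28]


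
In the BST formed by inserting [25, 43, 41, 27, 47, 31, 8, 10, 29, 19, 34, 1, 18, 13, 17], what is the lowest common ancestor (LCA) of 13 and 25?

Tree insertion order: [25, 43, 41, 27, 47, 31, 8, 10, 29, 19, 34, 1, 18, 13, 17]
Tree (level-order array): [25, 8, 43, 1, 10, 41, 47, None, None, None, 19, 27, None, None, None, 18, None, None, 31, 13, None, 29, 34, None, 17]
In a BST, the LCA of p=13, q=25 is the first node v on the
root-to-leaf path with p <= v <= q (go left if both < v, right if both > v).
Walk from root:
  at 25: 13 <= 25 <= 25, this is the LCA
LCA = 25


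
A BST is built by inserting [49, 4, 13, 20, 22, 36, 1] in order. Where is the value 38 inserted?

Starting tree (level order): [49, 4, None, 1, 13, None, None, None, 20, None, 22, None, 36]
Insertion path: 49 -> 4 -> 13 -> 20 -> 22 -> 36
Result: insert 38 as right child of 36
Final tree (level order): [49, 4, None, 1, 13, None, None, None, 20, None, 22, None, 36, None, 38]


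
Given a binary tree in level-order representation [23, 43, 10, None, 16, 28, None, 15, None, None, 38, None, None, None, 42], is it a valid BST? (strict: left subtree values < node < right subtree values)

Level-order array: [23, 43, 10, None, 16, 28, None, 15, None, None, 38, None, None, None, 42]
Validate using subtree bounds (lo, hi): at each node, require lo < value < hi,
then recurse left with hi=value and right with lo=value.
Preorder trace (stopping at first violation):
  at node 23 with bounds (-inf, +inf): OK
  at node 43 with bounds (-inf, 23): VIOLATION
Node 43 violates its bound: not (-inf < 43 < 23).
Result: Not a valid BST


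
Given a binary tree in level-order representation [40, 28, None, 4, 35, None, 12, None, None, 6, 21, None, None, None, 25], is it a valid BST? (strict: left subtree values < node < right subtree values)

Level-order array: [40, 28, None, 4, 35, None, 12, None, None, 6, 21, None, None, None, 25]
Validate using subtree bounds (lo, hi): at each node, require lo < value < hi,
then recurse left with hi=value and right with lo=value.
Preorder trace (stopping at first violation):
  at node 40 with bounds (-inf, +inf): OK
  at node 28 with bounds (-inf, 40): OK
  at node 4 with bounds (-inf, 28): OK
  at node 12 with bounds (4, 28): OK
  at node 6 with bounds (4, 12): OK
  at node 21 with bounds (12, 28): OK
  at node 25 with bounds (21, 28): OK
  at node 35 with bounds (28, 40): OK
No violation found at any node.
Result: Valid BST


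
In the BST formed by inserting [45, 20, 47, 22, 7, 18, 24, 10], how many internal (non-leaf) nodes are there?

Tree built from: [45, 20, 47, 22, 7, 18, 24, 10]
Tree (level-order array): [45, 20, 47, 7, 22, None, None, None, 18, None, 24, 10]
Rule: An internal node has at least one child.
Per-node child counts:
  node 45: 2 child(ren)
  node 20: 2 child(ren)
  node 7: 1 child(ren)
  node 18: 1 child(ren)
  node 10: 0 child(ren)
  node 22: 1 child(ren)
  node 24: 0 child(ren)
  node 47: 0 child(ren)
Matching nodes: [45, 20, 7, 18, 22]
Count of internal (non-leaf) nodes: 5


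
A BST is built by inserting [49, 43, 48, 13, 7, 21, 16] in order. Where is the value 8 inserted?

Starting tree (level order): [49, 43, None, 13, 48, 7, 21, None, None, None, None, 16]
Insertion path: 49 -> 43 -> 13 -> 7
Result: insert 8 as right child of 7
Final tree (level order): [49, 43, None, 13, 48, 7, 21, None, None, None, 8, 16]


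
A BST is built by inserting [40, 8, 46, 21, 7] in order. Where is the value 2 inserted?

Starting tree (level order): [40, 8, 46, 7, 21]
Insertion path: 40 -> 8 -> 7
Result: insert 2 as left child of 7
Final tree (level order): [40, 8, 46, 7, 21, None, None, 2]


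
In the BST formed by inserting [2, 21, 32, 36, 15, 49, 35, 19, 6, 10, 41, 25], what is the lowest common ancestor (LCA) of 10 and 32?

Tree insertion order: [2, 21, 32, 36, 15, 49, 35, 19, 6, 10, 41, 25]
Tree (level-order array): [2, None, 21, 15, 32, 6, 19, 25, 36, None, 10, None, None, None, None, 35, 49, None, None, None, None, 41]
In a BST, the LCA of p=10, q=32 is the first node v on the
root-to-leaf path with p <= v <= q (go left if both < v, right if both > v).
Walk from root:
  at 2: both 10 and 32 > 2, go right
  at 21: 10 <= 21 <= 32, this is the LCA
LCA = 21
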